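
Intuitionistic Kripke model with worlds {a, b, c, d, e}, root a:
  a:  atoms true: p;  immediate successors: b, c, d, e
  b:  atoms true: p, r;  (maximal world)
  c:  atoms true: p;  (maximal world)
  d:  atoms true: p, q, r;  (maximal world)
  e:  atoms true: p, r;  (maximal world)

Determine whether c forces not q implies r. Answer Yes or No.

No

c does not force not q implies r: already at c itself, c forces not q but c does not force r.
c lacks atom r, so c does not force r.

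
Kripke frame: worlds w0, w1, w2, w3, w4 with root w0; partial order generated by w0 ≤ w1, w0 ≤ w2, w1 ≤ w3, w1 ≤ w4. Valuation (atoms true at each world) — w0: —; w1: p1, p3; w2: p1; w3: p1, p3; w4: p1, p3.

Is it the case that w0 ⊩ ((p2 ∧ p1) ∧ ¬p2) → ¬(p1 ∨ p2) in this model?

Yes

w0 ⊩ ((p2 ∧ p1) ∧ ¬p2) → ¬(p1 ∨ p2) vacuously: no world accessible from w0 forces the antecedent (p2 ∧ p1) ∧ ¬p2.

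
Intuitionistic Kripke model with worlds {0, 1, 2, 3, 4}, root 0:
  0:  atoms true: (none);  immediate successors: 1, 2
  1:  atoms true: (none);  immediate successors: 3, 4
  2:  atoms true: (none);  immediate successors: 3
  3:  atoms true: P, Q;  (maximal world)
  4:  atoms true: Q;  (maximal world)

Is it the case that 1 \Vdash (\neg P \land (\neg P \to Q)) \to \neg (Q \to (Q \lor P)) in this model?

No

1 \nVdash (\neg P \land (\neg P \to Q)) \to \neg (Q \to (Q \lor P)): at the accessible world 4, 4 \Vdash \neg P \land (\neg P \to Q) but 4 \nVdash \neg (Q \to (Q \lor P)).
4 \nVdash \neg (Q \to (Q \lor P)) since 4 is accessible from 4 and 4 \Vdash Q \to (Q \lor P).
4 \Vdash Q \to (Q \lor P): every world accessible from 4 that forces Q (namely 4) also forces Q \lor P.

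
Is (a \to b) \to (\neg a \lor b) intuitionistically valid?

No

This is the material-implication-as-disjunction principle, which is not intuitionistically valid.
A Kripke countermodel: worlds s0, s1; order generated by s0 \le s1; atoms true at each world — s0:{}; s1:{a,b}.
s0 \nVdash (a \to b) \to (\neg a \lor b): already at s0 itself, s0 \Vdash a \to b but s0 \nVdash \neg a \lor b.
s0 \nVdash \neg a \lor b: neither disjunct is forced at s0.
s0 \nVdash \neg a since s1 is accessible from s0 and s1 \Vdash a.
So the root s0 does not force the formula.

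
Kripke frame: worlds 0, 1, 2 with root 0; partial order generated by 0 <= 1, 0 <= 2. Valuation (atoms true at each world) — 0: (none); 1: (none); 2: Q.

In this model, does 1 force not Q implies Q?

No

1 does not force not Q implies Q: already at 1 itself, 1 forces not Q but 1 does not force Q.
1 lacks atom Q, so 1 does not force Q.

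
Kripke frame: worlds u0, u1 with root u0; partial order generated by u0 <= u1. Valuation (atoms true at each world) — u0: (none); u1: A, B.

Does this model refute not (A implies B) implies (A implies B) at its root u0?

u0 forces not (A implies B) implies (A implies B) vacuously: no world accessible from u0 forces the antecedent not (A implies B).
So the root u0 forces not (A implies B) implies (A implies B); the model is not a countermodel.

No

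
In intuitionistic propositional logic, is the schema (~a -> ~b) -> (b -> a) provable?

This is the converse of contraposition, which is not intuitionistically valid.
A Kripke countermodel: worlds 0, 1; order generated by 0 <= 1; atoms true at each world — 0:{b}; 1:{a,b}.
0 ||-/- (~a -> ~b) -> (b -> a): already at 0 itself, 0 ||- ~a -> ~b but 0 ||-/- b -> a.
0 ||-/- b -> a: already at 0 itself, 0 ||- b but 0 ||-/- a.
0 lacks atom a, so 0 ||-/- a.
So the root 0 does not force the formula.

No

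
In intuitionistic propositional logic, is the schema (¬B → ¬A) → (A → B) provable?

This is the converse of contraposition, which is not intuitionistically valid.
A Kripke countermodel: worlds a, b; order generated by a ≤ b; atoms true at each world — a:{A}; b:{A,B}.
a ⊮ (¬B → ¬A) → (A → B): already at a itself, a ⊩ ¬B → ¬A but a ⊮ A → B.
a ⊮ A → B: already at a itself, a ⊩ A but a ⊮ B.
a lacks atom B, so a ⊮ B.
So the root a does not force the formula.

No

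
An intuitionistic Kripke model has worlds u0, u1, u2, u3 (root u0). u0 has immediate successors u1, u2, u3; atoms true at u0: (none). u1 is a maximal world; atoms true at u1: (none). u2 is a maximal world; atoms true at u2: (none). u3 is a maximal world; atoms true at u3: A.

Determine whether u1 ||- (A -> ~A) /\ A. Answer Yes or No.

No

u1 ||-/- (A -> ~A) /\ A since u1 fails A.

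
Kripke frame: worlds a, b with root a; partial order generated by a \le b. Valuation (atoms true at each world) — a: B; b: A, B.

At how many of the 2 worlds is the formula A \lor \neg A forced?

a: does not force it — a \nVdash A \lor \neg A: neither disjunct is forced at a.
b: forces it.
Worlds forcing the formula: {b}.

1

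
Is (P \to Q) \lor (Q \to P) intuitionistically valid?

This is the Gödel–Dummett linearity axiom, which is not intuitionistically valid.
A Kripke countermodel: worlds w0, w1, w2; order generated by w0 \le w1, w0 \le w2; atoms true at each world — w0:{}; w1:{P}; w2:{Q}.
w0 \nVdash (P \to Q) \lor (Q \to P): neither disjunct is forced at w0.
w0 \nVdash P \to Q: at the accessible world w1, w1 \Vdash P but w1 \nVdash Q.
w1 lacks atom Q, so w1 \nVdash Q.
So the root w0 does not force the formula.

No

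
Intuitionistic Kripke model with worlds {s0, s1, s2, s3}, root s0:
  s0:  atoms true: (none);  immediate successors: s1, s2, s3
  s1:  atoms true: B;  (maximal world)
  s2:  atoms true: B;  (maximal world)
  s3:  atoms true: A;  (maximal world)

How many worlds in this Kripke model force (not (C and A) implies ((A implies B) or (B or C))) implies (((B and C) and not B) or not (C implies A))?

1

s0: does not force it — s0 does not force (not (C and A) implies ((A implies B) or (B or C))) implies (((B and C) and not B) or not (C implies A)): at the accessible world s1, s1 forces not (C and A) implies ((A implies B) or (B or C)) but s1 does not force ((B and C) and not B) or not (C implies A).
s1: does not force it — s1 does not force (not (C and A) implies ((A implies B) or (B or C))) implies (((B and C) and not B) or not (C implies A)): already at s1 itself, s1 forces not (C and A) implies ((A implies B) or (B or C)) but s1 does not force ((B and C) and not B) or not (C implies A).
s2: does not force it — s2 does not force (not (C and A) implies ((A implies B) or (B or C))) implies (((B and C) and not B) or not (C implies A)): already at s2 itself, s2 forces not (C and A) implies ((A implies B) or (B or C)) but s2 does not force ((B and C) and not B) or not (C implies A).
s3: forces it.
Worlds forcing the formula: {s3}.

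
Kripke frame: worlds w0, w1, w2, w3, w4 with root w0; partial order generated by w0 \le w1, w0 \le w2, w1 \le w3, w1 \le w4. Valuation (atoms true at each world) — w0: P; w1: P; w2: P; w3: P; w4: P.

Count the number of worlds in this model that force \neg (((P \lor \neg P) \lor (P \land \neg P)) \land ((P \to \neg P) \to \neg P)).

0

w0: does not force it — w0 \nVdash \neg (((P \lor \neg P) \lor (P \land \neg P)) \land ((P \to \neg P) \to \neg P)) since w0 is accessible from w0 and w0 \Vdash ((P \lor \neg P) \lor (P \land \neg P)) \land ((P \to \neg P) \to \neg P).
w1: does not force it.
w2: does not force it.
w3: does not force it.
w4: does not force it.
Worlds forcing the formula: { }.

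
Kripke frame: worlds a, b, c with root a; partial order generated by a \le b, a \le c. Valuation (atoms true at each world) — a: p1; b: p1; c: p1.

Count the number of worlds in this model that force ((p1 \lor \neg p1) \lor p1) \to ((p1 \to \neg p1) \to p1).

a: forces it.
b: forces it.
c: forces it.
Worlds forcing the formula: {a, b, c}.

3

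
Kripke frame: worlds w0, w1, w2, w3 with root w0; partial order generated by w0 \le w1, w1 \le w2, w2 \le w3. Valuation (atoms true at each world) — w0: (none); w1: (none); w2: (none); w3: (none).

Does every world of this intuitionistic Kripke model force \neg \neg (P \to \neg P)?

Yes

w0 \Vdash \neg \neg (P \to \neg P): no world accessible from w0 forces \neg (P \to \neg P).
Since the root w0 forces \neg \neg (P \to \neg P) and forcing is persistent (monotone upward), every world forces it.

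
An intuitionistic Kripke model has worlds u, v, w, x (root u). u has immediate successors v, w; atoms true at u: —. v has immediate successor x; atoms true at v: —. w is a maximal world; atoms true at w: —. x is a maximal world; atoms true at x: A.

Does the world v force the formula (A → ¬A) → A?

Yes

v ⊩ (A → ¬A) → A vacuously: no world accessible from v forces the antecedent A → ¬A.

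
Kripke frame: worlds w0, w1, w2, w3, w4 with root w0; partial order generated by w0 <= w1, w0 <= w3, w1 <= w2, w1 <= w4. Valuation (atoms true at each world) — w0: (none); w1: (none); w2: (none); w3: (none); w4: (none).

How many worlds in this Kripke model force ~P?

w0: forces it.
w1: forces it.
w2: forces it.
w3: forces it.
w4: forces it.
Worlds forcing the formula: {w0, w1, w2, w3, w4}.

5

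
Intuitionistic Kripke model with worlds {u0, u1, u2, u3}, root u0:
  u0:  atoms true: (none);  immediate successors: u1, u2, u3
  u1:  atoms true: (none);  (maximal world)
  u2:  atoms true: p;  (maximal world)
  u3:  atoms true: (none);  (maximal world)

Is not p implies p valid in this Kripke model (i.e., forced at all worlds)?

No

Not every world: u0 does not force not p implies p.
u0 does not force not p implies p: at the accessible world u1, u1 forces not p but u1 does not force p.
u1 lacks atom p, so u1 does not force p.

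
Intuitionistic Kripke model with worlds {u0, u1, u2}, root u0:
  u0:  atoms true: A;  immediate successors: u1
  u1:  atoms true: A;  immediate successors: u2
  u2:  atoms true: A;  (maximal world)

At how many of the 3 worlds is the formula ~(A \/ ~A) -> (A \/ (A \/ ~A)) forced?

u0: forces it.
u1: forces it.
u2: forces it.
Worlds forcing the formula: {u0, u1, u2}.

3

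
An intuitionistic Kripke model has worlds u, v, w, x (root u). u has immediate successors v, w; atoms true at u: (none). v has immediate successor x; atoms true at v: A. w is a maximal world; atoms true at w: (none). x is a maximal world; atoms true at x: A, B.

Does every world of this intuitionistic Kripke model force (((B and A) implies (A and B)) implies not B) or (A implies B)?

Not every world: u does not force (((B and A) implies (A and B)) implies not B) or (A implies B).
u does not force (((B and A) implies (A and B)) implies not B) or (A implies B): neither disjunct is forced at u.
u does not force ((B and A) implies (A and B)) implies not B: already at u itself, u forces (B and A) implies (A and B) but u does not force not B.

No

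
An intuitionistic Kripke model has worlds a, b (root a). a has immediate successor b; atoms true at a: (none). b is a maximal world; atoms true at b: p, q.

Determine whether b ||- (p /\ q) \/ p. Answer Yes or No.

b ||- (p /\ q) \/ p via the disjunct p /\ q.

Yes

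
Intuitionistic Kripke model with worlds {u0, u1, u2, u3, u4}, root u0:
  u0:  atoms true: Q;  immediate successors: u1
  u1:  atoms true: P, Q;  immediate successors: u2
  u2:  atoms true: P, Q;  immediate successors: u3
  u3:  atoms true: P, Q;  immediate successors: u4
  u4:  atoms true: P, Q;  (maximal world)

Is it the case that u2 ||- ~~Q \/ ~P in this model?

Yes

u2 ||- ~~Q \/ ~P via the disjunct ~~Q.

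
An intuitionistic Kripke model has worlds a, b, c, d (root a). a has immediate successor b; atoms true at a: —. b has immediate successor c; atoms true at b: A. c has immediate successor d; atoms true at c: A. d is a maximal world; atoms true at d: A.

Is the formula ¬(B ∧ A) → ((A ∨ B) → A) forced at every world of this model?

a ⊩ ¬(B ∧ A) → ((A ∨ B) → A): every world accessible from a that forces ¬(B ∧ A) (namely a, b, c, d) also forces (A ∨ B) → A.
Since the root a forces ¬(B ∧ A) → ((A ∨ B) → A) and forcing is persistent (monotone upward), every world forces it.

Yes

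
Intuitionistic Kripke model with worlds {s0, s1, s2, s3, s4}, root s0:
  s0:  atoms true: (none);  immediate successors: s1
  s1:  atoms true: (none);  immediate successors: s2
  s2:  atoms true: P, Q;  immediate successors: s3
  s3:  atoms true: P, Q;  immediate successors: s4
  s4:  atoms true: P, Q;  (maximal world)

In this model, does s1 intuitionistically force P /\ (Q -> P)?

s1 ||-/- P /\ (Q -> P) since s1 fails P.

No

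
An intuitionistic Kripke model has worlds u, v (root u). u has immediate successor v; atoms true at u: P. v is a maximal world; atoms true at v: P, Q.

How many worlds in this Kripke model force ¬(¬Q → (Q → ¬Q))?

0

u: does not force it — u ⊮ ¬(¬Q → (Q → ¬Q)) since u is accessible from u and u ⊩ ¬Q → (Q → ¬Q).
v: does not force it — v ⊮ ¬(¬Q → (Q → ¬Q)) since v is accessible from v and v ⊩ ¬Q → (Q → ¬Q).
Worlds forcing the formula: { }.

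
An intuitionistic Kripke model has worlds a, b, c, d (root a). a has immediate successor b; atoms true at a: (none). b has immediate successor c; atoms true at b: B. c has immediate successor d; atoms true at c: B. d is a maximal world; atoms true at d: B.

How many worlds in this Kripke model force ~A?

4

a: forces it.
b: forces it.
c: forces it.
d: forces it.
Worlds forcing the formula: {a, b, c, d}.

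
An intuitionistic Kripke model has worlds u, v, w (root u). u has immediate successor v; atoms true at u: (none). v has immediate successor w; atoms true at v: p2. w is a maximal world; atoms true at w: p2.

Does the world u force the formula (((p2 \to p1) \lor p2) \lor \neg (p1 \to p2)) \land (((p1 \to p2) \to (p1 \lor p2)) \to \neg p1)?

u \nVdash (((p2 \to p1) \lor p2) \lor \neg (p1 \to p2)) \land (((p1 \to p2) \to (p1 \lor p2)) \to \neg p1) since u fails ((p2 \to p1) \lor p2) \lor \neg (p1 \to p2).

No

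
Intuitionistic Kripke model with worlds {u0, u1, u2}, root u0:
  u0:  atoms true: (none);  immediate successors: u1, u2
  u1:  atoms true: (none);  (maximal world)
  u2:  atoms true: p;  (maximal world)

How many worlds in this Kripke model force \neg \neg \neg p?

u0: does not force it — u0 \nVdash \neg \neg \neg p since u2 is accessible from u0 and u2 \Vdash \neg \neg p.
u1: forces it.
u2: does not force it — u2 \nVdash \neg \neg \neg p since u2 is accessible from u2 and u2 \Vdash \neg \neg p.
Worlds forcing the formula: {u1}.

1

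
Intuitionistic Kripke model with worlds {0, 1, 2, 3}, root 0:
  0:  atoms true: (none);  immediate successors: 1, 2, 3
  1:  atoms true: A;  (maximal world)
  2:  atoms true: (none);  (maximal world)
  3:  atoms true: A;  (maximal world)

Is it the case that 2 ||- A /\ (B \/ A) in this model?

2 ||-/- A /\ (B \/ A) since 2 fails A.

No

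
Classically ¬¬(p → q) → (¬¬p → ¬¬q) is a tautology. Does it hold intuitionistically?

This is the distribution of double negation over implication, which is intuitionistically derivable.
Assume ¬¬(p → q) and ¬¬p; suppose ¬q. Then p → q would give ¬p (by contraposition), contradicting ¬¬p; so ¬(p → q), contradicting ¬¬(p → q). Hence ¬¬q.

Yes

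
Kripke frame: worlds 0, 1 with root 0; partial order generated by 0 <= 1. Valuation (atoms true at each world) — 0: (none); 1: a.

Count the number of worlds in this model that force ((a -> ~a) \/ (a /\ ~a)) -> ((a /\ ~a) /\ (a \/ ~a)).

0: forces it.
1: forces it.
Worlds forcing the formula: {0, 1}.

2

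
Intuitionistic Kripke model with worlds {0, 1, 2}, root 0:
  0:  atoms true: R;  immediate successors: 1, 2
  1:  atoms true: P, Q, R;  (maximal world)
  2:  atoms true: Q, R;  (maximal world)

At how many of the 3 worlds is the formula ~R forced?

0

0: does not force it — 0 ||-/- ~R since 0 is accessible from 0 and 0 ||- R.
1: does not force it — 1 ||-/- ~R since 1 is accessible from 1 and 1 ||- R.
2: does not force it — 2 ||-/- ~R since 2 is accessible from 2 and 2 ||- R.
Worlds forcing the formula: { }.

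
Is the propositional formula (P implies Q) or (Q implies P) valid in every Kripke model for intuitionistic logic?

This is the Gödel–Dummett linearity axiom, which is not intuitionistically valid.
A Kripke countermodel: worlds 0, 1, 2; order generated by 0 <= 1, 0 <= 2; atoms true at each world — 0:{}; 1:{P}; 2:{Q}.
0 does not force (P implies Q) or (Q implies P): neither disjunct is forced at 0.
0 does not force P implies Q: at the accessible world 1, 1 forces P but 1 does not force Q.
1 lacks atom Q, so 1 does not force Q.
So the root 0 does not force the formula.

No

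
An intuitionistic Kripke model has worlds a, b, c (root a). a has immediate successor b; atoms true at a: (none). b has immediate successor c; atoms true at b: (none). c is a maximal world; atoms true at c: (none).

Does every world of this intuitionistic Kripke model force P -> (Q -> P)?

a ||- P -> (Q -> P) vacuously: no world accessible from a forces the antecedent P.
Since the root a forces P -> (Q -> P) and forcing is persistent (monotone upward), every world forces it.

Yes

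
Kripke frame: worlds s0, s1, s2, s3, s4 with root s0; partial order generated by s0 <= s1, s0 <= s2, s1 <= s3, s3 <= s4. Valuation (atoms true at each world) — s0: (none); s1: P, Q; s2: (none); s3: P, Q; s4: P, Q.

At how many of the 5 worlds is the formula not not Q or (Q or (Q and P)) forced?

s0: does not force it — s0 does not force not not Q or (Q or (Q and P)): neither disjunct is forced at s0.
s1: forces it.
s2: does not force it — s2 does not force not not Q or (Q or (Q and P)): neither disjunct is forced at s2.
s3: forces it.
s4: forces it.
Worlds forcing the formula: {s1, s3, s4}.

3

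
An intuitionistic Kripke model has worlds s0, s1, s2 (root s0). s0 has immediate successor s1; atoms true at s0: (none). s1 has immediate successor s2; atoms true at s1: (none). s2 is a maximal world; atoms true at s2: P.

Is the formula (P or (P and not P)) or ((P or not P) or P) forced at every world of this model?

Not every world: s0 does not force (P or (P and not P)) or ((P or not P) or P).
s0 does not force (P or (P and not P)) or ((P or not P) or P): neither disjunct is forced at s0.
s0 does not force P or (P and not P): neither disjunct is forced at s0.
s0 lacks atom P, so s0 does not force P.

No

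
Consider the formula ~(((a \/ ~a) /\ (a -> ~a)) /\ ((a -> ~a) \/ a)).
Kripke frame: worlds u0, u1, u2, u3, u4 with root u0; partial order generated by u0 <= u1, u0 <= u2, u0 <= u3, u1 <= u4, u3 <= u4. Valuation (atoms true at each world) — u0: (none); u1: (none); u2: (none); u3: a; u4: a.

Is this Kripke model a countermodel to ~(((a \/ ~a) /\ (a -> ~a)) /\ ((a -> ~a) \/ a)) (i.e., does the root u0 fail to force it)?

u0 ||-/- ~(((a \/ ~a) /\ (a -> ~a)) /\ ((a -> ~a) \/ a)) since u2 is accessible from u0 and u2 ||- ((a \/ ~a) /\ (a -> ~a)) /\ ((a -> ~a) \/ a).
u2 ||- ((a \/ ~a) /\ (a -> ~a)) /\ ((a -> ~a) \/ a) since u2 forces both conjuncts.
So the root u0 does not force ~(((a \/ ~a) /\ (a -> ~a)) /\ ((a -> ~a) \/ a)); the model is a countermodel.

Yes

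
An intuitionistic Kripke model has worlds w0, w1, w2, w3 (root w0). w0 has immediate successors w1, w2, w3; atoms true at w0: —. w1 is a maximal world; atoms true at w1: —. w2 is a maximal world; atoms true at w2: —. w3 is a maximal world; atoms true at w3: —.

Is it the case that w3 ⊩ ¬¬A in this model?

w3 ⊮ ¬¬A since w3 is accessible from w3 and w3 ⊩ ¬A.
w3 ⊩ ¬A: no world accessible from w3 forces A.

No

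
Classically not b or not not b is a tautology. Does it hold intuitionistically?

This is the weak law of excluded middle, which is not intuitionistically valid.
A Kripke countermodel: worlds 0, 1, 2; order generated by 0 <= 1, 0 <= 2; atoms true at each world — 0:{}; 1:{b}; 2:{}.
0 does not force not b or not not b: neither disjunct is forced at 0.
0 does not force not b since 1 is accessible from 0 and 1 forces b.
So the root 0 does not force the formula.

No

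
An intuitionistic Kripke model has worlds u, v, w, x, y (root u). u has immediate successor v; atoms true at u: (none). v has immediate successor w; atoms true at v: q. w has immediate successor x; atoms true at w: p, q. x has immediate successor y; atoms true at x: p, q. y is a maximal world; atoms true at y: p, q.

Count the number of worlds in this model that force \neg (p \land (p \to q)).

0

u: does not force it — u \nVdash \neg (p \land (p \to q)) since w is accessible from u and w \Vdash p \land (p \to q).
v: does not force it — v \nVdash \neg (p \land (p \to q)) since w is accessible from v and w \Vdash p \land (p \to q).
w: does not force it — w \nVdash \neg (p \land (p \to q)) since w is accessible from w and w \Vdash p \land (p \to q).
x: does not force it.
y: does not force it.
Worlds forcing the formula: { }.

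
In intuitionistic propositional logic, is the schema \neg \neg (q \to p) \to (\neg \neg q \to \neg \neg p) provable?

This is the distribution of double negation over implication, which is intuitionistically derivable.
Assume \neg \neg (q \to p) and \neg \neg q; suppose \neg p. Then q \to p would give \neg q (by contraposition), contradicting \neg \neg q; so \neg (q \to p), contradicting \neg \neg (q \to p). Hence \neg \neg p.

Yes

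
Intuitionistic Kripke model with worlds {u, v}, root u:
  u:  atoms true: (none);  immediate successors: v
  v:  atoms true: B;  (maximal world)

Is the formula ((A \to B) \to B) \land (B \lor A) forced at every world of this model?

Not every world: u \nVdash ((A \to B) \to B) \land (B \lor A).
u \nVdash ((A \to B) \to B) \land (B \lor A) since u fails (A \to B) \to B.

No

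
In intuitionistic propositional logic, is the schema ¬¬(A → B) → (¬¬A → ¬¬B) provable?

This is the distribution of double negation over implication, which is intuitionistically derivable.
Assume ¬¬(A → B) and ¬¬A; suppose ¬B. Then A → B would give ¬A (by contraposition), contradicting ¬¬A; so ¬(A → B), contradicting ¬¬(A → B). Hence ¬¬B.

Yes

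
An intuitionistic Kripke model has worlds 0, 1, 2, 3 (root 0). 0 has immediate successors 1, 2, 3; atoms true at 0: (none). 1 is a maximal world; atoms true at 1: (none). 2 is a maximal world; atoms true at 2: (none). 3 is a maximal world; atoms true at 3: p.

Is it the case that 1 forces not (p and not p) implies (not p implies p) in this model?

1 does not force not (p and not p) implies (not p implies p): already at 1 itself, 1 forces not (p and not p) but 1 does not force not p implies p.
1 does not force not p implies p: already at 1 itself, 1 forces not p but 1 does not force p.
1 lacks atom p, so 1 does not force p.

No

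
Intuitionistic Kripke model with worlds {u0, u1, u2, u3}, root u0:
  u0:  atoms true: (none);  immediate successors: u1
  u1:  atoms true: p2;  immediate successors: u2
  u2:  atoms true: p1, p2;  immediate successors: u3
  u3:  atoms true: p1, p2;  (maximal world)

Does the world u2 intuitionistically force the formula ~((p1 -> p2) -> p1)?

No

u2 ||-/- ~((p1 -> p2) -> p1) since u2 is accessible from u2 and u2 ||- (p1 -> p2) -> p1.
u2 ||- (p1 -> p2) -> p1: every world accessible from u2 that forces p1 -> p2 (namely u2, u3) also forces p1.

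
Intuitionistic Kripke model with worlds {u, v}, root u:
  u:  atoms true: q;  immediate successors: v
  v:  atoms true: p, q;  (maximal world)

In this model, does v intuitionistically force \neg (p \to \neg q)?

v \Vdash \neg (p \to \neg q): no world accessible from v forces p \to \neg q.

Yes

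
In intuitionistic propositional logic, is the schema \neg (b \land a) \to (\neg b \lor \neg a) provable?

This is the constructively invalid direction of De Morgan's law for conjunction, which is not intuitionistically valid.
A Kripke countermodel: worlds s0, s1, s2; order generated by s0 \le s1, s0 \le s2; atoms true at each world — s0:{}; s1:{b}; s2:{a}.
s0 \nVdash \neg (b \land a) \to (\neg b \lor \neg a): already at s0 itself, s0 \Vdash \neg (b \land a) but s0 \nVdash \neg b \lor \neg a.
s0 \nVdash \neg b \lor \neg a: neither disjunct is forced at s0.
s0 \nVdash \neg b since s1 is accessible from s0 and s1 \Vdash b.
So the root s0 does not force the formula.

No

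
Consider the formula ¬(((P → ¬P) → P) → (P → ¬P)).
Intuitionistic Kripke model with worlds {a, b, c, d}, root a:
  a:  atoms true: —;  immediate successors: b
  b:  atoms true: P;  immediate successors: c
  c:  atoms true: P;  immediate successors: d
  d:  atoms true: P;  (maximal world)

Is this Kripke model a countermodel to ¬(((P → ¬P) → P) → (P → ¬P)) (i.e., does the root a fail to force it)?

No

a ⊩ ¬(((P → ¬P) → P) → (P → ¬P)): no world accessible from a forces ((P → ¬P) → P) → (P → ¬P).
So the root a forces ¬(((P → ¬P) → P) → (P → ¬P)); the model is not a countermodel.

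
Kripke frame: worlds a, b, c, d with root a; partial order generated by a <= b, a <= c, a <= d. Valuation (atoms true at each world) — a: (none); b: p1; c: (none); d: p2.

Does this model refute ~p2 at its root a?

a ||-/- ~p2 since d is accessible from a and d ||- p2.
So the root a does not force ~p2; the model is a countermodel.

Yes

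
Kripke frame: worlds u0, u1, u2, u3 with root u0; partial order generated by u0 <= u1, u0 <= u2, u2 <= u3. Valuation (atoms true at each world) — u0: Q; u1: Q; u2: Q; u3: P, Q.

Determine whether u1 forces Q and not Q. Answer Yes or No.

No

u1 does not force Q and not Q since u1 fails not Q.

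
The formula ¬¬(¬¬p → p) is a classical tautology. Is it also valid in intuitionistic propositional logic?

Yes

This is the double negation of double-negation elimination, which is intuitionistically derivable.
By Glivenko's theorem the double negation of any classical propositional tautology is intuitionistically provable; ¬¬p → p is classically a tautology.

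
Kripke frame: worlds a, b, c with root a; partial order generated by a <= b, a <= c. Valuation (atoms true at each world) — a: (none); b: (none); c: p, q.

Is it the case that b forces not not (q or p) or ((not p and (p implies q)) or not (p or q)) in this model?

Yes

b forces not not (q or p) or ((not p and (p implies q)) or not (p or q)) via the disjunct (not p and (p implies q)) or not (p or q).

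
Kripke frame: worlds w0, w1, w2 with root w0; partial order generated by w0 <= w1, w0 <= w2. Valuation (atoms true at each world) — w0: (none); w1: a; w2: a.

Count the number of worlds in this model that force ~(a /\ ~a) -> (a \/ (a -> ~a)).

2

w0: does not force it — w0 ||-/- ~(a /\ ~a) -> (a \/ (a -> ~a)): already at w0 itself, w0 ||- ~(a /\ ~a) but w0 ||-/- a \/ (a -> ~a).
w1: forces it.
w2: forces it.
Worlds forcing the formula: {w1, w2}.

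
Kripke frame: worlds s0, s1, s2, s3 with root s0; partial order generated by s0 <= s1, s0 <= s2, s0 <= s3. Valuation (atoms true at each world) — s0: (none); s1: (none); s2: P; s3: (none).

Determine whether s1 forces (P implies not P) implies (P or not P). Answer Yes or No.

s1 forces (P implies not P) implies (P or not P): every world accessible from s1 that forces P implies not P (namely s1) also forces P or not P.

Yes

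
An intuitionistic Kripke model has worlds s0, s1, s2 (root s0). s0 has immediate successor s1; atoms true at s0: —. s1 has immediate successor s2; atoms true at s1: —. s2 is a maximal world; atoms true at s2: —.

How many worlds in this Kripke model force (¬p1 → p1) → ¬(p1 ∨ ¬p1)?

3

s0: forces it.
s1: forces it.
s2: forces it.
Worlds forcing the formula: {s0, s1, s2}.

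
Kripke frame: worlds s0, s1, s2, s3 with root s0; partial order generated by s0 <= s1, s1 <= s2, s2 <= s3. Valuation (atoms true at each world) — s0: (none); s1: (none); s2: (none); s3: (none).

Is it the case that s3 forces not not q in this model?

s3 does not force not not q since s3 is accessible from s3 and s3 forces not q.
s3 forces not q: no world accessible from s3 forces q.

No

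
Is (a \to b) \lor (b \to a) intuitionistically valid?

No

This is the Gödel–Dummett linearity axiom, which is not intuitionistically valid.
A Kripke countermodel: worlds s0, s1, s2; order generated by s0 \le s1, s0 \le s2; atoms true at each world — s0:{}; s1:{a}; s2:{b}.
s0 \nVdash (a \to b) \lor (b \to a): neither disjunct is forced at s0.
s0 \nVdash a \to b: at the accessible world s1, s1 \Vdash a but s1 \nVdash b.
s1 lacks atom b, so s1 \nVdash b.
So the root s0 does not force the formula.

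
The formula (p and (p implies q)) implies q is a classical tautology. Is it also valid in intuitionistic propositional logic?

Yes

This is modus ponens in implicational form, which is intuitionistically derivable.
If a world forces p and p implies q, then applying the implication at that world (which is accessible from itself) gives q.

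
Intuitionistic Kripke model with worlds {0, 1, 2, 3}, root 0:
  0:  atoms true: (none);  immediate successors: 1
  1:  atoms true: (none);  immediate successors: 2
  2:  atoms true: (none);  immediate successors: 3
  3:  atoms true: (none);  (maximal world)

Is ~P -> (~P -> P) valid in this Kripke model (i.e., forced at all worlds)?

Not every world: 0 ||-/- ~P -> (~P -> P).
0 ||-/- ~P -> (~P -> P): already at 0 itself, 0 ||- ~P but 0 ||-/- ~P -> P.
0 ||-/- ~P -> P: already at 0 itself, 0 ||- ~P but 0 ||-/- P.
0 lacks atom P, so 0 ||-/- P.

No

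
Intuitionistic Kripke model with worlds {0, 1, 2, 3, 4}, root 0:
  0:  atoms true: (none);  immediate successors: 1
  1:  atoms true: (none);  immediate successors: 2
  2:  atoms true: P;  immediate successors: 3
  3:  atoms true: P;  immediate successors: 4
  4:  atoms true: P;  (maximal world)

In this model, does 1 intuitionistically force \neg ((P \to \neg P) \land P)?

Yes

1 \Vdash \neg ((P \to \neg P) \land P): no world accessible from 1 forces (P \to \neg P) \land P.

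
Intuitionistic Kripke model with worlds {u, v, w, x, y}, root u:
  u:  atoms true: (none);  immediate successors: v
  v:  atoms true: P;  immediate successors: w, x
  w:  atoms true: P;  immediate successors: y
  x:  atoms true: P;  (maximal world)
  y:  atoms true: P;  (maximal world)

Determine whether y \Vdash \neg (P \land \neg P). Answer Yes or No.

Yes

y \Vdash \neg (P \land \neg P): no world accessible from y forces P \land \neg P.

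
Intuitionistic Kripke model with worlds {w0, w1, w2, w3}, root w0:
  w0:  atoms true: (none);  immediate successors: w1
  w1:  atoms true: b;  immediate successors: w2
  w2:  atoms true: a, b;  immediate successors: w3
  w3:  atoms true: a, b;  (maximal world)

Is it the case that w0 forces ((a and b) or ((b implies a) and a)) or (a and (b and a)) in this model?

w0 does not force ((a and b) or ((b implies a) and a)) or (a and (b and a)): neither disjunct is forced at w0.
w0 does not force (a and b) or ((b implies a) and a): neither disjunct is forced at w0.
w0 does not force a and b since w0 fails a.

No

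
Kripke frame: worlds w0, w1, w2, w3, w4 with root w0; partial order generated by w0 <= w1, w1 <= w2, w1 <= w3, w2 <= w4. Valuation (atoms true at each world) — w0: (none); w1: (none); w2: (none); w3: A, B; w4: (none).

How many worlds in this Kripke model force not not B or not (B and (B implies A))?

w0: does not force it — w0 does not force not not B or not (B and (B implies A)): neither disjunct is forced at w0.
w1: does not force it — w1 does not force not not B or not (B and (B implies A)): neither disjunct is forced at w1.
w2: forces it.
w3: forces it.
w4: forces it.
Worlds forcing the formula: {w2, w3, w4}.

3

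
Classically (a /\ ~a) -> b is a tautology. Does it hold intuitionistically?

This is an instance of ex falso quodlibet, which is intuitionistically derivable.
No world can force both a and ~a, so the antecedent a /\ ~a is never forced and the implication holds vacuously at every world.

Yes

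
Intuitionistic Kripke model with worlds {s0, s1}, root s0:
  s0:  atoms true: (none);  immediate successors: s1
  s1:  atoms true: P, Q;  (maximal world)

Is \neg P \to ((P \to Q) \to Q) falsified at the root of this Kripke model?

No

s0 \Vdash \neg P \to ((P \to Q) \to Q) vacuously: no world accessible from s0 forces the antecedent \neg P.
So the root s0 forces \neg P \to ((P \to Q) \to Q); the model is not a countermodel.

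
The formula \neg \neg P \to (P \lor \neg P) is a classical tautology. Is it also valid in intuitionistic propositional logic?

This is a variant of double-negation elimination (deriving excluded middle from double negation), which is not intuitionistically valid.
A Kripke countermodel: worlds a, b; order generated by a \le b; atoms true at each world — a:{}; b:{P}.
a \nVdash \neg \neg P \to (P \lor \neg P): already at a itself, a \Vdash \neg \neg P but a \nVdash P \lor \neg P.
a \nVdash P \lor \neg P: neither disjunct is forced at a.
a lacks atom P, so a \nVdash P.
So the root a does not force the formula.

No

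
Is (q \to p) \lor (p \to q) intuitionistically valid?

This is the Gödel–Dummett linearity axiom, which is not intuitionistically valid.
A Kripke countermodel: worlds w0, w1, w2; order generated by w0 \le w1, w0 \le w2; atoms true at each world — w0:{}; w1:{q}; w2:{p}.
w0 \nVdash (q \to p) \lor (p \to q): neither disjunct is forced at w0.
w0 \nVdash q \to p: at the accessible world w1, w1 \Vdash q but w1 \nVdash p.
w1 lacks atom p, so w1 \nVdash p.
So the root w0 does not force the formula.

No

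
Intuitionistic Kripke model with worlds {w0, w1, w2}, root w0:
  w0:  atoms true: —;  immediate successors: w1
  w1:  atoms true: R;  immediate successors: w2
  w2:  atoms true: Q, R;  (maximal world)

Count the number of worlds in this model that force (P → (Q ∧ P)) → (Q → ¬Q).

0

w0: does not force it — w0 ⊮ (P → (Q ∧ P)) → (Q → ¬Q): already at w0 itself, w0 ⊩ P → (Q ∧ P) but w0 ⊮ Q → ¬Q.
w1: does not force it — w1 ⊮ (P → (Q ∧ P)) → (Q → ¬Q): already at w1 itself, w1 ⊩ P → (Q ∧ P) but w1 ⊮ Q → ¬Q.
w2: does not force it — w2 ⊮ (P → (Q ∧ P)) → (Q → ¬Q): already at w2 itself, w2 ⊩ P → (Q ∧ P) but w2 ⊮ Q → ¬Q.
Worlds forcing the formula: { }.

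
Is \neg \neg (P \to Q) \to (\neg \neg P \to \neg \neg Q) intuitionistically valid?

Yes

This is the distribution of double negation over implication, which is intuitionistically derivable.
Assume \neg \neg (P \to Q) and \neg \neg P; suppose \neg Q. Then P \to Q would give \neg P (by contraposition), contradicting \neg \neg P; so \neg (P \to Q), contradicting \neg \neg (P \to Q). Hence \neg \neg Q.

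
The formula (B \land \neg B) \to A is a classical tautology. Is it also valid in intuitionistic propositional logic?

Yes

This is an instance of ex falso quodlibet, which is intuitionistically derivable.
No world can force both B and \neg B, so the antecedent B \land \neg B is never forced and the implication holds vacuously at every world.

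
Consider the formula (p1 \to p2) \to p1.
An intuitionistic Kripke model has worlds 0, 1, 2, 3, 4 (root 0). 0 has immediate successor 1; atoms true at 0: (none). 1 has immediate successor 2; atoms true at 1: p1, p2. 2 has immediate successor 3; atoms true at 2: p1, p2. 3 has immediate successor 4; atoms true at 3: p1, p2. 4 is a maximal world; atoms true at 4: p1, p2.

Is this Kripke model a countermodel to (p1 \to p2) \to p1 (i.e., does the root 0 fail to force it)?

0 \nVdash (p1 \to p2) \to p1: already at 0 itself, 0 \Vdash p1 \to p2 but 0 \nVdash p1.
0 lacks atom p1, so 0 \nVdash p1.
So the root 0 does not force (p1 \to p2) \to p1; the model is a countermodel.

Yes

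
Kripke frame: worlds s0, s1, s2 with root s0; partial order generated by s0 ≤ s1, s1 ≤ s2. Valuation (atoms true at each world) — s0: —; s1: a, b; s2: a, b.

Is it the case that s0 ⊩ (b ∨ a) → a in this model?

s0 ⊩ (b ∨ a) → a: every world accessible from s0 that forces b ∨ a (namely s1, s2) also forces a.

Yes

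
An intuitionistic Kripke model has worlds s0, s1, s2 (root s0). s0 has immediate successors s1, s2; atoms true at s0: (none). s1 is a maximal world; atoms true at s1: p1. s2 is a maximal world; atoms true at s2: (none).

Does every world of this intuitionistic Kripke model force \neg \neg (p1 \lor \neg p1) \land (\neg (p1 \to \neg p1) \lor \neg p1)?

Not every world: s0 \nVdash \neg \neg (p1 \lor \neg p1) \land (\neg (p1 \to \neg p1) \lor \neg p1).
s0 \nVdash \neg \neg (p1 \lor \neg p1) \land (\neg (p1 \to \neg p1) \lor \neg p1) since s0 fails \neg (p1 \to \neg p1) \lor \neg p1.

No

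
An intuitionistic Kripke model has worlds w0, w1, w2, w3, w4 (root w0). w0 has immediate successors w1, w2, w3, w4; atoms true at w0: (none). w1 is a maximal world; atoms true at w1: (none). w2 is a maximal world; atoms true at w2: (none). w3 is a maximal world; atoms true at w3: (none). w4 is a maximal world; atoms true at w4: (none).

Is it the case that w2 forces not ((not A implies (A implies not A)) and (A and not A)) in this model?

Yes

w2 forces not ((not A implies (A implies not A)) and (A and not A)): no world accessible from w2 forces (not A implies (A implies not A)) and (A and not A).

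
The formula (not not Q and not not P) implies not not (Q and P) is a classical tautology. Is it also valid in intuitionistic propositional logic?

Yes

This is the distribution of double negation over conjunction, which is intuitionistically derivable.
Assume not not Q, not not P, and not (Q and P). From Q we'd get not P (since Q and P is refuted), contradicting not not P; so not Q, contradicting not not Q.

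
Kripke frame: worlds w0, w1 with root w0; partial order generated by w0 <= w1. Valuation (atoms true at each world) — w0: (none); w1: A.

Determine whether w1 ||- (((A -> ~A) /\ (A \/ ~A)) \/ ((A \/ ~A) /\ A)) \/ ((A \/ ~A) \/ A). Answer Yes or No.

w1 ||- (((A -> ~A) /\ (A \/ ~A)) \/ ((A \/ ~A) /\ A)) \/ ((A \/ ~A) \/ A) via the disjunct ((A -> ~A) /\ (A \/ ~A)) \/ ((A \/ ~A) /\ A).

Yes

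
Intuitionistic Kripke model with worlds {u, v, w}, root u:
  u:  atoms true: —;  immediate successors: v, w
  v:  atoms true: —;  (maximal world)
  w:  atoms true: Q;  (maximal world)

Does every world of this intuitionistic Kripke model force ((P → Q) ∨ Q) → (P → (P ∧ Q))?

Yes

u ⊩ ((P → Q) ∨ Q) → (P → (P ∧ Q)): every world accessible from u that forces (P → Q) ∨ Q (namely u, v, w) also forces P → (P ∧ Q).
Since the root u forces ((P → Q) ∨ Q) → (P → (P ∧ Q)) and forcing is persistent (monotone upward), every world forces it.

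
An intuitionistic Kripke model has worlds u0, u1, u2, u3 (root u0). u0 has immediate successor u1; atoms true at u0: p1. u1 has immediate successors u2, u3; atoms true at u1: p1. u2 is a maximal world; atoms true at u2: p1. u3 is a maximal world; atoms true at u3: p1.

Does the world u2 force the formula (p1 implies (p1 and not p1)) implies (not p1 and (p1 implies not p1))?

u2 forces (p1 implies (p1 and not p1)) implies (not p1 and (p1 implies not p1)) vacuously: no world accessible from u2 forces the antecedent p1 implies (p1 and not p1).

Yes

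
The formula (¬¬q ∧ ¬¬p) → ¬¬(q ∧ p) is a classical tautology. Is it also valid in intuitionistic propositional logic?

Yes

This is the distribution of double negation over conjunction, which is intuitionistically derivable.
Assume ¬¬q, ¬¬p, and ¬(q ∧ p). From q we'd get ¬p (since q ∧ p is refuted), contradicting ¬¬p; so ¬q, contradicting ¬¬q.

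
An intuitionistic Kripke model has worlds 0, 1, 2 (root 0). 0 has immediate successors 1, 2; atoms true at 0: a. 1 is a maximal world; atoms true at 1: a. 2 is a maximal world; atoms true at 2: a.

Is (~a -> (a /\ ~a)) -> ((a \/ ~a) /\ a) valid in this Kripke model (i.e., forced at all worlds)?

0 ||- (~a -> (a /\ ~a)) -> ((a \/ ~a) /\ a): every world accessible from 0 that forces ~a -> (a /\ ~a) (namely 0, 1, 2) also forces (a \/ ~a) /\ a.
Since the root 0 forces (~a -> (a /\ ~a)) -> ((a \/ ~a) /\ a) and forcing is persistent (monotone upward), every world forces it.

Yes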